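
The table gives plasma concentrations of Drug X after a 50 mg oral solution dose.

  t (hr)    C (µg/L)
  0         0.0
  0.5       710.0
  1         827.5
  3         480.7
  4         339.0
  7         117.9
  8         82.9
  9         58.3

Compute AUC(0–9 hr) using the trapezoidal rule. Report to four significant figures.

Trapezoidal AUC_0→9:
  [0→0.5]: (0.0+710.0)/2 × 0.5 = 177.5
  [0.5→1]: (710.0+827.5)/2 × 0.5 = 384.375
  [1→3]: (827.5+480.7)/2 × 2 = 1308.2
  [3→4]: (480.7+339.0)/2 × 1 = 409.85
  [4→7]: (339.0+117.9)/2 × 3 = 685.35
  [7→8]: (117.9+82.9)/2 × 1 = 100.4
  [8→9]: (82.9+58.3)/2 × 1 = 70.6
  Sum = 3136.275 µg/L·hr

AUC = 3136 µg/L·hr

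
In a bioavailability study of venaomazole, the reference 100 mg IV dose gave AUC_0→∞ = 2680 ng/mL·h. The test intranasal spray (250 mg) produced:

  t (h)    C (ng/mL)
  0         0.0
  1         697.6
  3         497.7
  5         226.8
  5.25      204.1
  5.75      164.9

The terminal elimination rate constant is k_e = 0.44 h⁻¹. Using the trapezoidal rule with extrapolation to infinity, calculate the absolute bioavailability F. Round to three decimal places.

F = 0.416

Trapezoidal AUC_0→5.75 (intranasal spray):
  [0→1]: (0.0+697.6)/2 × 1 = 348.8
  [1→3]: (697.6+497.7)/2 × 2 = 1195.3
  [3→5]: (497.7+226.8)/2 × 2 = 724.5
  [5→5.25]: (226.8+204.1)/2 × 0.25 = 53.8625
  [5.25→5.75]: (204.1+164.9)/2 × 0.5 = 92.25
  Sum = 2414.7125 ng/mL·h
Tail: C_last/k_e = 164.9/0.44 = 374.773
AUC_0→∞ (intranasal spray) = 2414.7125 + 374.773 = 2789.4855 ng/mL·h
F = (AUC_ev/D_ev)/(AUC_iv/D_iv) = (2789.4855/250)/(2680/100) = 11.157942/26.8 = 0.4163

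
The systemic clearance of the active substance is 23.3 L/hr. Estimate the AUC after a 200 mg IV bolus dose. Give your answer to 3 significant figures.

AUC_0→∞ = Dose_iv / CL
        = 200 / 23.3 = 8.58369 mg/L·hr

AUC = 8.58 mg/L·hr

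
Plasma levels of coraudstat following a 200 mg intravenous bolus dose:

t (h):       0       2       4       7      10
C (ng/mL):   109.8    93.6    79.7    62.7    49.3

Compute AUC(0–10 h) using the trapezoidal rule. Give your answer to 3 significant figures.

Trapezoidal AUC_0→10:
  [0→2]: (109.8+93.6)/2 × 2 = 203.4
  [2→4]: (93.6+79.7)/2 × 2 = 173.3
  [4→7]: (79.7+62.7)/2 × 3 = 213.6
  [7→10]: (62.7+49.3)/2 × 3 = 168.0
  Sum = 758.3 ng/mL·h

AUC = 758 ng/mL·h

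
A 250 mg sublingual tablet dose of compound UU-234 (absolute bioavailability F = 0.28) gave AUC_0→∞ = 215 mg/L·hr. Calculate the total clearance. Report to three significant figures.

CL = F × Dose / AUC_0→∞
   = 0.28 × 250 / 215 = 0.325581 L/hr

CL = 0.326 L/hr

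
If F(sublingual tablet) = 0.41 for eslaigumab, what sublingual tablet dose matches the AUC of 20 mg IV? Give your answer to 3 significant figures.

For equal systemic exposure: F × D_ev = D_iv
D_ev = D_iv / F = 20 / 0.41 = 48.7805 mg

D_sublingual = 48.8 mg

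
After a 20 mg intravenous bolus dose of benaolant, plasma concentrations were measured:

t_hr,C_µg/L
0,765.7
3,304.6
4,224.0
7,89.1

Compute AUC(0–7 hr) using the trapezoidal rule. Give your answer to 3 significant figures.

AUC = 2340 µg/L·hr

Trapezoidal AUC_0→7:
  [0→3]: (765.7+304.6)/2 × 3 = 1605.45
  [3→4]: (304.6+224.0)/2 × 1 = 264.3
  [4→7]: (224.0+89.1)/2 × 3 = 469.65
  Sum = 2339.4 µg/L·hr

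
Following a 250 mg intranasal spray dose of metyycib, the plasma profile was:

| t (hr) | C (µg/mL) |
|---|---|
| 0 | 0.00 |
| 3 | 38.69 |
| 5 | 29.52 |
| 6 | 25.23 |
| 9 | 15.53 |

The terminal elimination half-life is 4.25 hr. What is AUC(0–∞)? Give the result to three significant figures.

AUC = 310 µg/mL·hr

Trapezoidal AUC_0→9:
  [0→3]: (0.00+38.69)/2 × 3 = 58.035
  [3→5]: (38.69+29.52)/2 × 2 = 68.21
  [5→6]: (29.52+25.23)/2 × 1 = 27.375
  [6→9]: (25.23+15.53)/2 × 3 = 61.14
  Sum = 214.76 µg/mL·hr
k_e = ln2 / t½ = 0.693147 / 4.25 = 0.1631 hr^-1
Extrapolated tail: C_last / k_e = 15.53 / 0.1631 = 95.218
AUC_0→∞ = 214.76 + 95.218 = 309.978 µg/mL·hr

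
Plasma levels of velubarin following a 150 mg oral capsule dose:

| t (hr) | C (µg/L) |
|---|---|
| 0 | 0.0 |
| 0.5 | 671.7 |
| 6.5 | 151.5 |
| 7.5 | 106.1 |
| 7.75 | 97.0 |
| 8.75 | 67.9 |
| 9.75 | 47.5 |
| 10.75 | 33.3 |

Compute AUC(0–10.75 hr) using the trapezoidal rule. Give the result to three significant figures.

Trapezoidal AUC_0→10.75:
  [0→0.5]: (0.0+671.7)/2 × 0.5 = 167.925
  [0.5→6.5]: (671.7+151.5)/2 × 6 = 2469.6
  [6.5→7.5]: (151.5+106.1)/2 × 1 = 128.8
  [7.5→7.75]: (106.1+97.0)/2 × 0.25 = 25.3875
  [7.75→8.75]: (97.0+67.9)/2 × 1 = 82.45
  [8.75→9.75]: (67.9+47.5)/2 × 1 = 57.7
  [9.75→10.75]: (47.5+33.3)/2 × 1 = 40.4
  Sum = 2972.2625 µg/L·hr

AUC = 2970 µg/L·hr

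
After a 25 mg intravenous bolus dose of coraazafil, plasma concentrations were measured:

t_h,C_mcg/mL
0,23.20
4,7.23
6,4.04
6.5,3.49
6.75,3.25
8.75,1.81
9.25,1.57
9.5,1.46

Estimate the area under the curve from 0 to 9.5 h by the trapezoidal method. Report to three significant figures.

AUC = 81.1 mcg/mL·h

Trapezoidal AUC_0→9.5:
  [0→4]: (23.20+7.23)/2 × 4 = 60.86
  [4→6]: (7.23+4.04)/2 × 2 = 11.27
  [6→6.5]: (4.04+3.49)/2 × 0.5 = 1.8825
  [6.5→6.75]: (3.49+3.25)/2 × 0.25 = 0.8425
  [6.75→8.75]: (3.25+1.81)/2 × 2 = 5.06
  [8.75→9.25]: (1.81+1.57)/2 × 0.5 = 0.845
  [9.25→9.5]: (1.57+1.46)/2 × 0.25 = 0.37875
  Sum = 81.13875 mcg/mL·h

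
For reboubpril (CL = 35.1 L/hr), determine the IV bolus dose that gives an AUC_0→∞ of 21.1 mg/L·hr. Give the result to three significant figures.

Dose = 741 mg

Dose_iv = CL × AUC_0→∞
     = 35.1 × 21.1 = 740.61 mg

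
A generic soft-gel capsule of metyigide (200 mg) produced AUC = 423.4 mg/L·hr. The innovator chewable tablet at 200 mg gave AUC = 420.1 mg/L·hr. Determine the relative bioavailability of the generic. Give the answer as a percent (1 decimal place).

F_rel = (AUC_test/D_test) / (AUC_ref/D_ref)
      = (423.4/200) / (420.1/200)
      = 2.117 / 2.1005 = 1.0079 = 100.79%

F_rel = 100.8%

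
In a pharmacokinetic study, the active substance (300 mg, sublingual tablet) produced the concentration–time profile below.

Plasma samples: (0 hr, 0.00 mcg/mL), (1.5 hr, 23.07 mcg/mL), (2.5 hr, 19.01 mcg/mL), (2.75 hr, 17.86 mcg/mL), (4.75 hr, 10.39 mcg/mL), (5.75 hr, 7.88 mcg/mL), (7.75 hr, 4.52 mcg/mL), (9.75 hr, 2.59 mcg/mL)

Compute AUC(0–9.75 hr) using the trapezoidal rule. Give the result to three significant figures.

Trapezoidal AUC_0→9.75:
  [0→1.5]: (0.00+23.07)/2 × 1.5 = 17.3025
  [1.5→2.5]: (23.07+19.01)/2 × 1 = 21.04
  [2.5→2.75]: (19.01+17.86)/2 × 0.25 = 4.60875
  [2.75→4.75]: (17.86+10.39)/2 × 2 = 28.25
  [4.75→5.75]: (10.39+7.88)/2 × 1 = 9.135
  [5.75→7.75]: (7.88+4.52)/2 × 2 = 12.4
  [7.75→9.75]: (4.52+2.59)/2 × 2 = 7.11
  Sum = 99.84625 mcg/mL·hr

AUC = 99.8 mcg/mL·hr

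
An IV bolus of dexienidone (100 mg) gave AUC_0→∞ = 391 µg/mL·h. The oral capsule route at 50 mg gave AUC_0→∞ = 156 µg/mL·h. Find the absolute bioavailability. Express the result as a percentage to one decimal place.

F = (AUC_ev / D_ev) / (AUC_iv / D_iv)
  = (156/50) / (391/100)
  = 3.12 / 3.91 = 0.7980
  = 79.80%

F = 79.8%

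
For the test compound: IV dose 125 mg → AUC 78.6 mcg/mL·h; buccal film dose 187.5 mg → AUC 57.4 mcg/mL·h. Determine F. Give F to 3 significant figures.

F = 0.487

F = (AUC_ev / D_ev) / (AUC_iv / D_iv)
  = (57.4/187.5) / (78.6/125)
  = 0.306133 / 0.6288 = 0.4869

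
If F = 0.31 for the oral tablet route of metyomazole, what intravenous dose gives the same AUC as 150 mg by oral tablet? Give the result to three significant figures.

D_iv = 46.5 mg

Systemic exposure from an extravascular dose = F × D_ev, so the equivalent IV dose is F × D_ev.
D_iv = F × D_ev = 0.31 × 150 = 46.5 mg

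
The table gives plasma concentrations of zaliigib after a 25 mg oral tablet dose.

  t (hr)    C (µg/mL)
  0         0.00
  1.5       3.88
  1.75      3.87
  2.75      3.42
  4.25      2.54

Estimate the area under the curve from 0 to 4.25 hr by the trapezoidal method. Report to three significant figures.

Trapezoidal AUC_0→4.25:
  [0→1.5]: (0.00+3.88)/2 × 1.5 = 2.91
  [1.5→1.75]: (3.88+3.87)/2 × 0.25 = 0.96875
  [1.75→2.75]: (3.87+3.42)/2 × 1 = 3.645
  [2.75→4.25]: (3.42+2.54)/2 × 1.5 = 4.47
  Sum = 11.99375 µg/mL·hr

AUC = 12.0 µg/mL·hr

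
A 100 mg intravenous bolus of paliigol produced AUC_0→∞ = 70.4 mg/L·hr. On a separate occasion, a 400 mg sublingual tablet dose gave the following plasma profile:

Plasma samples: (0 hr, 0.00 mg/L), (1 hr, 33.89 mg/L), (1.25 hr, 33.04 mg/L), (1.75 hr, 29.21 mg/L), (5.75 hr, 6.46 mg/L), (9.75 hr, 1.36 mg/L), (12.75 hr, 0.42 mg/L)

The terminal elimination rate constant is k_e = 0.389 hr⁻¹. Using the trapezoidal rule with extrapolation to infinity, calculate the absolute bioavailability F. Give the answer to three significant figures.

Trapezoidal AUC_0→12.75 (sublingual tablet):
  [0→1]: (0.00+33.89)/2 × 1 = 16.945
  [1→1.25]: (33.89+33.04)/2 × 0.25 = 8.36625
  [1.25→1.75]: (33.04+29.21)/2 × 0.5 = 15.5625
  [1.75→5.75]: (29.21+6.46)/2 × 4 = 71.34
  [5.75→9.75]: (6.46+1.36)/2 × 4 = 15.64
  [9.75→12.75]: (1.36+0.42)/2 × 3 = 2.67
  Sum = 130.52375 mg/L·hr
Tail: C_last/k_e = 0.42/0.389 = 1.080
AUC_0→∞ (sublingual tablet) = 130.52375 + 1.080 = 131.60375 mg/L·hr
F = (AUC_ev/D_ev)/(AUC_iv/D_iv) = (131.60375/400)/(70.4/100) = 0.329009/0.704 = 0.4673

F = 0.467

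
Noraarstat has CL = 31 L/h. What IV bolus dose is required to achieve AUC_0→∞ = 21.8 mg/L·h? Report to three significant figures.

Dose = 676 mg

Dose_iv = CL × AUC_0→∞
     = 31 × 21.8 = 675.8 mg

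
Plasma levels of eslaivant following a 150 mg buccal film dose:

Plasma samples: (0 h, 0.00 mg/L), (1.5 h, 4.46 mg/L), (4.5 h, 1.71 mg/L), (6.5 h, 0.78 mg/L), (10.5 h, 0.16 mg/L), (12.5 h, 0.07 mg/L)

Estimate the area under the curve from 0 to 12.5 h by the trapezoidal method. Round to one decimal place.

Trapezoidal AUC_0→12.5:
  [0→1.5]: (0.00+4.46)/2 × 1.5 = 3.345
  [1.5→4.5]: (4.46+1.71)/2 × 3 = 9.255
  [4.5→6.5]: (1.71+0.78)/2 × 2 = 2.49
  [6.5→10.5]: (0.78+0.16)/2 × 4 = 1.88
  [10.5→12.5]: (0.16+0.07)/2 × 2 = 0.23
  Sum = 17.2 mg/L·h

AUC = 17.2 mg/L·h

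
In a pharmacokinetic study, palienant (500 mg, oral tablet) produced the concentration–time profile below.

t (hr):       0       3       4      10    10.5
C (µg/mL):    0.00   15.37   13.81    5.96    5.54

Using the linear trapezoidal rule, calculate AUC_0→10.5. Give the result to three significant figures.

AUC = 99.8 µg/mL·hr

Trapezoidal AUC_0→10.5:
  [0→3]: (0.00+15.37)/2 × 3 = 23.055
  [3→4]: (15.37+13.81)/2 × 1 = 14.59
  [4→10]: (13.81+5.96)/2 × 6 = 59.31
  [10→10.5]: (5.96+5.54)/2 × 0.5 = 2.875
  Sum = 99.83 µg/mL·hr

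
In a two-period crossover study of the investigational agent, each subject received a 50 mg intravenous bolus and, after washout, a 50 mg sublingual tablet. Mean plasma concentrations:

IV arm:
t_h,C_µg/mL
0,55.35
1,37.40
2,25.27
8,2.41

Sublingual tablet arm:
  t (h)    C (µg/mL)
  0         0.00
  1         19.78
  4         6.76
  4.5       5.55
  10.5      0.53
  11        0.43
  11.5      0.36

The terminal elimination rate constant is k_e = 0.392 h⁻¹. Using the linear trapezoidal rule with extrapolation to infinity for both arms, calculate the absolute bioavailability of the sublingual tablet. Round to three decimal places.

F = 0.434

Trapezoidal AUC_0→8 (IV):
  [0→1]: (55.35+37.40)/2 × 1 = 46.375
  [1→2]: (37.40+25.27)/2 × 1 = 31.335
  [2→8]: (25.27+2.41)/2 × 6 = 83.04
  Sum = 160.75 µg/mL·h
IV tail: 2.41/0.392 = 6.148; AUC_iv,0→∞ = 160.75 + 6.148 = 166.898 µg/mL·h
Trapezoidal AUC_0→11.5 (sublingual tablet):
  [0→1]: (0.00+19.78)/2 × 1 = 9.89
  [1→4]: (19.78+6.76)/2 × 3 = 39.81
  [4→4.5]: (6.76+5.55)/2 × 0.5 = 3.0775
  [4.5→10.5]: (5.55+0.53)/2 × 6 = 18.24
  [10.5→11]: (0.53+0.43)/2 × 0.5 = 0.24
  [11→11.5]: (0.43+0.36)/2 × 0.5 = 0.1975
  Sum = 71.455 µg/mL·h
sublingual tablet tail: 0.36/0.392 = 0.918; AUC_ev,0→∞ = 71.455 + 0.918 = 72.373 µg/mL·h
F = (AUC_ev/D_ev)/(AUC_iv/D_iv) = (72.373/50)/(166.898/50) = 1.44746/3.33796 = 0.4336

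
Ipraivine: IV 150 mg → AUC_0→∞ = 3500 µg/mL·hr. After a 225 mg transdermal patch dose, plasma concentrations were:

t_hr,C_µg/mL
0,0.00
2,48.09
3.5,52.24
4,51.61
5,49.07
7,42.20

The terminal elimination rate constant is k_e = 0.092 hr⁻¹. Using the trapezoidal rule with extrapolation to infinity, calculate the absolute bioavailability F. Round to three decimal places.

Trapezoidal AUC_0→7 (transdermal patch):
  [0→2]: (0.00+48.09)/2 × 2 = 48.09
  [2→3.5]: (48.09+52.24)/2 × 1.5 = 75.2475
  [3.5→4]: (52.24+51.61)/2 × 0.5 = 25.9625
  [4→5]: (51.61+49.07)/2 × 1 = 50.34
  [5→7]: (49.07+42.20)/2 × 2 = 91.27
  Sum = 290.91 µg/mL·hr
Tail: C_last/k_e = 42.20/0.092 = 458.696
AUC_0→∞ (transdermal patch) = 290.91 + 458.696 = 749.606 µg/mL·hr
F = (AUC_ev/D_ev)/(AUC_iv/D_iv) = (749.606/225)/(3500/150) = 3.33158/23.3333 = 0.1428

F = 0.143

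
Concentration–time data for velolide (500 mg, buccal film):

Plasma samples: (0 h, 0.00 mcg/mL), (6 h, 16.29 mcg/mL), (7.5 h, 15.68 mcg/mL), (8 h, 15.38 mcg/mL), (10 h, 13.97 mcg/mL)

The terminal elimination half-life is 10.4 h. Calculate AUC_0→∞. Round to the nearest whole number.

Trapezoidal AUC_0→10:
  [0→6]: (0.00+16.29)/2 × 6 = 48.87
  [6→7.5]: (16.29+15.68)/2 × 1.5 = 23.9775
  [7.5→8]: (15.68+15.38)/2 × 0.5 = 7.765
  [8→10]: (15.38+13.97)/2 × 2 = 29.35
  Sum = 109.9625 mcg/mL·h
k_e = ln2 / t½ = 0.693147 / 10.4 = 0.0666 h^-1
Extrapolated tail: C_last / k_e = 13.97 / 0.0666 = 209.760
AUC_0→∞ = 109.9625 + 209.760 = 319.7225 mcg/mL·h

AUC = 320 mcg/mL·h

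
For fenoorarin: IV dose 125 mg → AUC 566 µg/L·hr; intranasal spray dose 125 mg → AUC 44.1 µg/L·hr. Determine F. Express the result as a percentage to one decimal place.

F = (AUC_ev / D_ev) / (AUC_iv / D_iv)
  = (44.1/125) / (566/125)
  = 0.3528 / 4.528 = 0.0779
  = 7.79%

F = 7.8%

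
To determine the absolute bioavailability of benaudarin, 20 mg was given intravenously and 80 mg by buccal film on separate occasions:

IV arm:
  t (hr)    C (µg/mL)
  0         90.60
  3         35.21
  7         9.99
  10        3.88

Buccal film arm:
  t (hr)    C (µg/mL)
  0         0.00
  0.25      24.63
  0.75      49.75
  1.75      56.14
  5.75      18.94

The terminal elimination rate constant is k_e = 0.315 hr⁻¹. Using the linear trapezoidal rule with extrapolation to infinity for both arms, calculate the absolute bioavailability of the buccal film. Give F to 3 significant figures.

F = 0.228

Trapezoidal AUC_0→10 (IV):
  [0→3]: (90.60+35.21)/2 × 3 = 188.715
  [3→7]: (35.21+9.99)/2 × 4 = 90.4
  [7→10]: (9.99+3.88)/2 × 3 = 20.805
  Sum = 299.92 µg/mL·hr
IV tail: 3.88/0.315 = 12.317; AUC_iv,0→∞ = 299.92 + 12.317 = 312.237 µg/mL·hr
Trapezoidal AUC_0→5.75 (buccal film):
  [0→0.25]: (0.00+24.63)/2 × 0.25 = 3.07875
  [0.25→0.75]: (24.63+49.75)/2 × 0.5 = 18.595
  [0.75→1.75]: (49.75+56.14)/2 × 1 = 52.945
  [1.75→5.75]: (56.14+18.94)/2 × 4 = 150.16
  Sum = 224.77875 µg/mL·hr
buccal film tail: 18.94/0.315 = 60.127; AUC_ev,0→∞ = 224.77875 + 60.127 = 284.90575 µg/mL·hr
F = (AUC_ev/D_ev)/(AUC_iv/D_iv) = (284.90575/80)/(312.237/20) = 3.56132/15.61185 = 0.2281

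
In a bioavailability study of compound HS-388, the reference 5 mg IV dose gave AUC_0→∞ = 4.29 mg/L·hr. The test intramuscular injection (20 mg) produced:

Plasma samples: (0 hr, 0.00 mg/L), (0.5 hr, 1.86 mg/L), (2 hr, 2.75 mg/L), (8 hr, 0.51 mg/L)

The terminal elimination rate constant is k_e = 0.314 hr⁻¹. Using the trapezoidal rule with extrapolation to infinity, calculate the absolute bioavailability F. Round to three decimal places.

Trapezoidal AUC_0→8 (intramuscular injection):
  [0→0.5]: (0.00+1.86)/2 × 0.5 = 0.465
  [0.5→2]: (1.86+2.75)/2 × 1.5 = 3.4575
  [2→8]: (2.75+0.51)/2 × 6 = 9.78
  Sum = 13.7025 mg/L·hr
Tail: C_last/k_e = 0.51/0.314 = 1.624
AUC_0→∞ (intramuscular injection) = 13.7025 + 1.624 = 15.3265 mg/L·hr
F = (AUC_ev/D_ev)/(AUC_iv/D_iv) = (15.3265/20)/(4.29/5) = 0.766325/0.858 = 0.8932

F = 0.893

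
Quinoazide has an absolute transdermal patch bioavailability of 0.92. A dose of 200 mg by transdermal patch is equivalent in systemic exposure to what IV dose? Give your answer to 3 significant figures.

Systemic exposure from an extravascular dose = F × D_ev, so the equivalent IV dose is F × D_ev.
D_iv = F × D_ev = 0.92 × 200 = 184 mg

D_iv = 184 mg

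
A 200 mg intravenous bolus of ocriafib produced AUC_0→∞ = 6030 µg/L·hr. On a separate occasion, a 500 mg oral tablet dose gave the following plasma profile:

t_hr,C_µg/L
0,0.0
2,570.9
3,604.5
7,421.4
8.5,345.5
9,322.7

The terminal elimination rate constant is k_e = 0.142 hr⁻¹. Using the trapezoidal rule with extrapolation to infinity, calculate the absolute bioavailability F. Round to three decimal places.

F = 0.413

Trapezoidal AUC_0→9 (oral tablet):
  [0→2]: (0.0+570.9)/2 × 2 = 570.9
  [2→3]: (570.9+604.5)/2 × 1 = 587.7
  [3→7]: (604.5+421.4)/2 × 4 = 2051.8
  [7→8.5]: (421.4+345.5)/2 × 1.5 = 575.175
  [8.5→9]: (345.5+322.7)/2 × 0.5 = 167.05
  Sum = 3952.625 µg/L·hr
Tail: C_last/k_e = 322.7/0.142 = 2272.535
AUC_0→∞ (oral tablet) = 3952.625 + 2272.535 = 6225.16 µg/L·hr
F = (AUC_ev/D_ev)/(AUC_iv/D_iv) = (6225.16/500)/(6030/200) = 12.45032/30.15 = 0.4129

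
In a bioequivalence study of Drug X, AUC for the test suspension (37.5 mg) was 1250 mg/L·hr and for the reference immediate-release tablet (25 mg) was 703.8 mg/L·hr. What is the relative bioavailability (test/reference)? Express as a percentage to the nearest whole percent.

F_rel = (AUC_test/D_test) / (AUC_ref/D_ref)
      = (1250/37.5) / (703.8/25)
      = 33.3333 / 28.152 = 1.1840 = 118.40%

F_rel = 118%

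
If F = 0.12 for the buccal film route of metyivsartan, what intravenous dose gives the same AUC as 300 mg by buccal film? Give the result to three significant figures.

Systemic exposure from an extravascular dose = F × D_ev, so the equivalent IV dose is F × D_ev.
D_iv = F × D_ev = 0.12 × 300 = 36 mg

D_iv = 36.0 mg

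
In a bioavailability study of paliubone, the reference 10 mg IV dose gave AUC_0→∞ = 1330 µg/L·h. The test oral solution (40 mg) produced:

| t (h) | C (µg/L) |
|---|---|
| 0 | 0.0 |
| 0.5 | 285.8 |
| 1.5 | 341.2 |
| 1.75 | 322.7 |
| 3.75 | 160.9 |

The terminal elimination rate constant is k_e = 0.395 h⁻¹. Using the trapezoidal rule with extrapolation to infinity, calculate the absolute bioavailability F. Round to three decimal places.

F = 0.255

Trapezoidal AUC_0→3.75 (oral solution):
  [0→0.5]: (0.0+285.8)/2 × 0.5 = 71.45
  [0.5→1.5]: (285.8+341.2)/2 × 1 = 313.5
  [1.5→1.75]: (341.2+322.7)/2 × 0.25 = 82.9875
  [1.75→3.75]: (322.7+160.9)/2 × 2 = 483.6
  Sum = 951.5375 µg/L·h
Tail: C_last/k_e = 160.9/0.395 = 407.342
AUC_0→∞ (oral solution) = 951.5375 + 407.342 = 1358.8795 µg/L·h
F = (AUC_ev/D_ev)/(AUC_iv/D_iv) = (1358.8795/40)/(1330/10) = 33.972/133 = 0.2554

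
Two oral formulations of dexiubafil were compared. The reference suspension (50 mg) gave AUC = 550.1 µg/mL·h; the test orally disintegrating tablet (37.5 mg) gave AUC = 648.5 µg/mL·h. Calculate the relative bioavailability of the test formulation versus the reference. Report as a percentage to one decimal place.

F_rel = 157.2%

F_rel = (AUC_test/D_test) / (AUC_ref/D_ref)
      = (648.5/37.5) / (550.1/50)
      = 17.2933 / 11.002 = 1.5718 = 157.18%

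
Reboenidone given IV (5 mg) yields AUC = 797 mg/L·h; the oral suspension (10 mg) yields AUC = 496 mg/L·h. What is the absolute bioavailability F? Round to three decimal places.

F = 0.311

F = (AUC_ev / D_ev) / (AUC_iv / D_iv)
  = (496/10) / (797/5)
  = 49.6 / 159.4 = 0.3112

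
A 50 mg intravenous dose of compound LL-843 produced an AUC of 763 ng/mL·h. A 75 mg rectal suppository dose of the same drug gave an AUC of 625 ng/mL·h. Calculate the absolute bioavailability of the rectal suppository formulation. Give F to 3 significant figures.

F = (AUC_ev / D_ev) / (AUC_iv / D_iv)
  = (625/75) / (763/50)
  = 8.33333 / 15.26 = 0.5461

F = 0.546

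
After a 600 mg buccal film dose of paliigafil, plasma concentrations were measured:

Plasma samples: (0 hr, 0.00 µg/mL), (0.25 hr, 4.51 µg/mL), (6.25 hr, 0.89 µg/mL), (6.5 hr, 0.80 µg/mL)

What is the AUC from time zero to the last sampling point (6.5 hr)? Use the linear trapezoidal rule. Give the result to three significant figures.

AUC = 17.0 µg/mL·hr

Trapezoidal AUC_0→6.5:
  [0→0.25]: (0.00+4.51)/2 × 0.25 = 0.56375
  [0.25→6.25]: (4.51+0.89)/2 × 6 = 16.2
  [6.25→6.5]: (0.89+0.80)/2 × 0.25 = 0.21125
  Sum = 16.975 µg/mL·hr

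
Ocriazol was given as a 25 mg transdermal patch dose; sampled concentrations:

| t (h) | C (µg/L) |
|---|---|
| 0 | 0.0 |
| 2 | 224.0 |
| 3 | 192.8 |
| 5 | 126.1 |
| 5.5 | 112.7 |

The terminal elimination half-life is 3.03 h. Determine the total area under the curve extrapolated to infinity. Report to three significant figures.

AUC = 1300 µg/L·h

Trapezoidal AUC_0→5.5:
  [0→2]: (0.0+224.0)/2 × 2 = 224.0
  [2→3]: (224.0+192.8)/2 × 1 = 208.4
  [3→5]: (192.8+126.1)/2 × 2 = 318.9
  [5→5.5]: (126.1+112.7)/2 × 0.5 = 59.7
  Sum = 811.0 µg/L·h
k_e = ln2 / t½ = 0.693147 / 3.03 = 0.2288 h^-1
Extrapolated tail: C_last / k_e = 112.7 / 0.2288 = 492.570
AUC_0→∞ = 811.0 + 492.570 = 1303.57 µg/L·h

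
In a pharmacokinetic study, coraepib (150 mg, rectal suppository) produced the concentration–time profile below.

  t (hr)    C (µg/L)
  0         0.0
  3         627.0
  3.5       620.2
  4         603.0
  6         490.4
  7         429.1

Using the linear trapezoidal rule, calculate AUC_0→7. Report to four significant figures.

AUC = 3111 µg/L·hr

Trapezoidal AUC_0→7:
  [0→3]: (0.0+627.0)/2 × 3 = 940.5
  [3→3.5]: (627.0+620.2)/2 × 0.5 = 311.8
  [3.5→4]: (620.2+603.0)/2 × 0.5 = 305.8
  [4→6]: (603.0+490.4)/2 × 2 = 1093.4
  [6→7]: (490.4+429.1)/2 × 1 = 459.75
  Sum = 3111.25 µg/L·hr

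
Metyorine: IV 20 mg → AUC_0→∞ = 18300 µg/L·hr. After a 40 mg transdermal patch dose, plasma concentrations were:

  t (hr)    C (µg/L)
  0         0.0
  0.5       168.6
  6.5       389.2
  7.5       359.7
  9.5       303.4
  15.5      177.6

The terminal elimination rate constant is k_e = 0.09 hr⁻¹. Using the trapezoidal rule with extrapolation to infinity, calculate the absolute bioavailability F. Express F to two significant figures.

F = 0.17

Trapezoidal AUC_0→15.5 (transdermal patch):
  [0→0.5]: (0.0+168.6)/2 × 0.5 = 42.15
  [0.5→6.5]: (168.6+389.2)/2 × 6 = 1673.4
  [6.5→7.5]: (389.2+359.7)/2 × 1 = 374.45
  [7.5→9.5]: (359.7+303.4)/2 × 2 = 663.1
  [9.5→15.5]: (303.4+177.6)/2 × 6 = 1443.0
  Sum = 4196.1 µg/L·hr
Tail: C_last/k_e = 177.6/0.09 = 1973.333
AUC_0→∞ (transdermal patch) = 4196.1 + 1973.333 = 6169.433 µg/L·hr
F = (AUC_ev/D_ev)/(AUC_iv/D_iv) = (6169.433/40)/(18300/20) = 154.236/915 = 0.1686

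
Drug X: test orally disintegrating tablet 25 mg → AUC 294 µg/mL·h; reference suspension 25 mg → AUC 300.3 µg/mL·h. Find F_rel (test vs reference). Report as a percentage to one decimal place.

F_rel = (AUC_test/D_test) / (AUC_ref/D_ref)
      = (294/25) / (300.3/25)
      = 11.76 / 12.012 = 0.9790 = 97.90%

F_rel = 97.9%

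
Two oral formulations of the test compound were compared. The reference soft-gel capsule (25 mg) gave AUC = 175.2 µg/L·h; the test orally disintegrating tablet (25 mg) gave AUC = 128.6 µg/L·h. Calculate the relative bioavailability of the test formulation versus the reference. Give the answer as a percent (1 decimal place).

F_rel = 73.4%

F_rel = (AUC_test/D_test) / (AUC_ref/D_ref)
      = (128.6/25) / (175.2/25)
      = 5.144 / 7.008 = 0.7340 = 73.40%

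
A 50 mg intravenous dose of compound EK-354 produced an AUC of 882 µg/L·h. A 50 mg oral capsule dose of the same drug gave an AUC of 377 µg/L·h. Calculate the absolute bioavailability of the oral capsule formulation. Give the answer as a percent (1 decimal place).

F = 42.7%

F = (AUC_ev / D_ev) / (AUC_iv / D_iv)
  = (377/50) / (882/50)
  = 7.54 / 17.64 = 0.4274
  = 42.74%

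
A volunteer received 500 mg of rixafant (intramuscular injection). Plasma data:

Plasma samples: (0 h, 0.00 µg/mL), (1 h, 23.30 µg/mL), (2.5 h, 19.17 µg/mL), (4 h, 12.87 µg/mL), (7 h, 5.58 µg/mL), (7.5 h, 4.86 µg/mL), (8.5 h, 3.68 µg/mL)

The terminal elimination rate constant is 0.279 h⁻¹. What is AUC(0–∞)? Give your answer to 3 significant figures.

AUC = 115 µg/mL·h

Trapezoidal AUC_0→8.5:
  [0→1]: (0.00+23.30)/2 × 1 = 11.65
  [1→2.5]: (23.30+19.17)/2 × 1.5 = 31.8525
  [2.5→4]: (19.17+12.87)/2 × 1.5 = 24.03
  [4→7]: (12.87+5.58)/2 × 3 = 27.675
  [7→7.5]: (5.58+4.86)/2 × 0.5 = 2.61
  [7.5→8.5]: (4.86+3.68)/2 × 1 = 4.27
  Sum = 102.0875 µg/mL·h
Extrapolated tail: C_last / k_e = 3.68 / 0.279 = 13.190
AUC_0→∞ = 102.0875 + 13.190 = 115.2775 µg/mL·h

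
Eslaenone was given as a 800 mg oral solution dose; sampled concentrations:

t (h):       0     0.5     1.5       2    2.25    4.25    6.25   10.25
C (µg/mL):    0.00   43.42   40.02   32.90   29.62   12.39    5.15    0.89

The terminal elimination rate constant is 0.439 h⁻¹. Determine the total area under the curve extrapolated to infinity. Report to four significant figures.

AUC = 152.3 µg/mL·h

Trapezoidal AUC_0→10.25:
  [0→0.5]: (0.00+43.42)/2 × 0.5 = 10.855
  [0.5→1.5]: (43.42+40.02)/2 × 1 = 41.72
  [1.5→2]: (40.02+32.90)/2 × 0.5 = 18.23
  [2→2.25]: (32.90+29.62)/2 × 0.25 = 7.815
  [2.25→4.25]: (29.62+12.39)/2 × 2 = 42.01
  [4.25→6.25]: (12.39+5.15)/2 × 2 = 17.54
  [6.25→10.25]: (5.15+0.89)/2 × 4 = 12.08
  Sum = 150.25 µg/mL·h
Extrapolated tail: C_last / k_e = 0.89 / 0.439 = 2.027
AUC_0→∞ = 150.25 + 2.027 = 152.277 µg/mL·h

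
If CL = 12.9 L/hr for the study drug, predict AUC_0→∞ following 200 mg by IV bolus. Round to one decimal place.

AUC = 15.5 mg/L·hr

AUC_0→∞ = Dose_iv / CL
        = 200 / 12.9 = 15.5039 mg/L·hr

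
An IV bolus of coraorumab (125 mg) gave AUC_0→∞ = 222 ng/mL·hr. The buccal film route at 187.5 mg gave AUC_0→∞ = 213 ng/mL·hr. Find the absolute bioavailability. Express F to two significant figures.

F = (AUC_ev / D_ev) / (AUC_iv / D_iv)
  = (213/187.5) / (222/125)
  = 1.136 / 1.776 = 0.6396

F = 0.64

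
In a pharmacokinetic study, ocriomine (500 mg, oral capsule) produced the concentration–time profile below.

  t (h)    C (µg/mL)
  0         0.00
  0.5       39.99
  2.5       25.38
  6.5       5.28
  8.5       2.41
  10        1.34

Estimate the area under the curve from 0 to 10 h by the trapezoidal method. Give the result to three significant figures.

AUC = 147 µg/mL·h

Trapezoidal AUC_0→10:
  [0→0.5]: (0.00+39.99)/2 × 0.5 = 9.9975
  [0.5→2.5]: (39.99+25.38)/2 × 2 = 65.37
  [2.5→6.5]: (25.38+5.28)/2 × 4 = 61.32
  [6.5→8.5]: (5.28+2.41)/2 × 2 = 7.69
  [8.5→10]: (2.41+1.34)/2 × 1.5 = 2.8125
  Sum = 147.19 µg/mL·h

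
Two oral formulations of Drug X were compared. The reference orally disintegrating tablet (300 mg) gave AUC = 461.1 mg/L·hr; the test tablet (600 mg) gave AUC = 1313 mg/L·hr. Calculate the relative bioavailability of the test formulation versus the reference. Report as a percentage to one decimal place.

F_rel = (AUC_test/D_test) / (AUC_ref/D_ref)
      = (1313/600) / (461.1/300)
      = 2.18833 / 1.537 = 1.4238 = 142.38%

F_rel = 142.4%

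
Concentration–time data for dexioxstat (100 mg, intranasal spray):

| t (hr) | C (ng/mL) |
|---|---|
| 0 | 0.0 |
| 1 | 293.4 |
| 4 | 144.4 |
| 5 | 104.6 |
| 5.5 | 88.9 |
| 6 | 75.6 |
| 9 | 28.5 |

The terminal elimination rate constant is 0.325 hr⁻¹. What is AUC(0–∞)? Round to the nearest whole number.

Trapezoidal AUC_0→9:
  [0→1]: (0.0+293.4)/2 × 1 = 146.7
  [1→4]: (293.4+144.4)/2 × 3 = 656.7
  [4→5]: (144.4+104.6)/2 × 1 = 124.5
  [5→5.5]: (104.6+88.9)/2 × 0.5 = 48.375
  [5.5→6]: (88.9+75.6)/2 × 0.5 = 41.125
  [6→9]: (75.6+28.5)/2 × 3 = 156.15
  Sum = 1173.55 ng/mL·hr
Extrapolated tail: C_last / k_e = 28.5 / 0.325 = 87.692
AUC_0→∞ = 1173.55 + 87.692 = 1261.242 ng/mL·hr

AUC = 1261 ng/mL·hr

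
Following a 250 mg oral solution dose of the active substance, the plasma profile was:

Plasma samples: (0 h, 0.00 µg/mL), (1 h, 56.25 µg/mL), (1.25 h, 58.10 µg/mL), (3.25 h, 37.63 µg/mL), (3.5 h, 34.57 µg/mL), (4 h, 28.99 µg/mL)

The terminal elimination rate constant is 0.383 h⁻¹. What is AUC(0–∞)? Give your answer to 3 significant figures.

Trapezoidal AUC_0→4:
  [0→1]: (0.00+56.25)/2 × 1 = 28.125
  [1→1.25]: (56.25+58.10)/2 × 0.25 = 14.29375
  [1.25→3.25]: (58.10+37.63)/2 × 2 = 95.73
  [3.25→3.5]: (37.63+34.57)/2 × 0.25 = 9.025
  [3.5→4]: (34.57+28.99)/2 × 0.5 = 15.89
  Sum = 163.06375 µg/mL·h
Extrapolated tail: C_last / k_e = 28.99 / 0.383 = 75.692
AUC_0→∞ = 163.06375 + 75.692 = 238.75575 µg/mL·h

AUC = 239 µg/mL·h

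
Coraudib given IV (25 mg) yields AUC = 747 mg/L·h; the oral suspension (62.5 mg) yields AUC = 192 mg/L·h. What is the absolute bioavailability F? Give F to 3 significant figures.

F = (AUC_ev / D_ev) / (AUC_iv / D_iv)
  = (192/62.5) / (747/25)
  = 3.072 / 29.88 = 0.1028

F = 0.103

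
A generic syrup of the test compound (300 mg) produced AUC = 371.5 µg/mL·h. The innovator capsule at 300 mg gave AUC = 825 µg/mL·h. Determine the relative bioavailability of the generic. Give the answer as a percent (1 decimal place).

F_rel = 45.0%

F_rel = (AUC_test/D_test) / (AUC_ref/D_ref)
      = (371.5/300) / (825/300)
      = 1.23833 / 2.75 = 0.4503 = 45.03%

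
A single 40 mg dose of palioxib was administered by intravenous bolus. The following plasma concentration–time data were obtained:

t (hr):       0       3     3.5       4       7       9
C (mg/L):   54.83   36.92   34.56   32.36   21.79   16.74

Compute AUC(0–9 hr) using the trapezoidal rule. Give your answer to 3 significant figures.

AUC = 292 mg/L·hr

Trapezoidal AUC_0→9:
  [0→3]: (54.83+36.92)/2 × 3 = 137.625
  [3→3.5]: (36.92+34.56)/2 × 0.5 = 17.87
  [3.5→4]: (34.56+32.36)/2 × 0.5 = 16.73
  [4→7]: (32.36+21.79)/2 × 3 = 81.225
  [7→9]: (21.79+16.74)/2 × 2 = 38.53
  Sum = 291.98 mg/L·hr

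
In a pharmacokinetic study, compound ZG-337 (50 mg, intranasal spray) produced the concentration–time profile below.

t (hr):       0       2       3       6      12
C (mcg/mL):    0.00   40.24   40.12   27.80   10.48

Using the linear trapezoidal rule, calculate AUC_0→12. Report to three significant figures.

Trapezoidal AUC_0→12:
  [0→2]: (0.00+40.24)/2 × 2 = 40.24
  [2→3]: (40.24+40.12)/2 × 1 = 40.18
  [3→6]: (40.12+27.80)/2 × 3 = 101.88
  [6→12]: (27.80+10.48)/2 × 6 = 114.84
  Sum = 297.14 mcg/mL·hr

AUC = 297 mcg/mL·hr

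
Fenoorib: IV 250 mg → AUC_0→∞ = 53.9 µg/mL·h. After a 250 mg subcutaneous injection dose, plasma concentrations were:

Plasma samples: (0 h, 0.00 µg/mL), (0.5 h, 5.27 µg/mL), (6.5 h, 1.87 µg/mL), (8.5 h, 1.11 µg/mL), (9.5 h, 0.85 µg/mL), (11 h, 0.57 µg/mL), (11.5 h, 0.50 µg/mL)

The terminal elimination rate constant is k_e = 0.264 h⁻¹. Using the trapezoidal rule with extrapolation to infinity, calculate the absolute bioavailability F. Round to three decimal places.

Trapezoidal AUC_0→11.5 (subcutaneous injection):
  [0→0.5]: (0.00+5.27)/2 × 0.5 = 1.3175
  [0.5→6.5]: (5.27+1.87)/2 × 6 = 21.42
  [6.5→8.5]: (1.87+1.11)/2 × 2 = 2.98
  [8.5→9.5]: (1.11+0.85)/2 × 1 = 0.98
  [9.5→11]: (0.85+0.57)/2 × 1.5 = 1.065
  [11→11.5]: (0.57+0.50)/2 × 0.5 = 0.2675
  Sum = 28.03 µg/mL·h
Tail: C_last/k_e = 0.50/0.264 = 1.894
AUC_0→∞ (subcutaneous injection) = 28.03 + 1.894 = 29.924 µg/mL·h
F = (AUC_ev/D_ev)/(AUC_iv/D_iv) = (29.924/250)/(53.9/250) = 0.119696/0.2156 = 0.5552

F = 0.555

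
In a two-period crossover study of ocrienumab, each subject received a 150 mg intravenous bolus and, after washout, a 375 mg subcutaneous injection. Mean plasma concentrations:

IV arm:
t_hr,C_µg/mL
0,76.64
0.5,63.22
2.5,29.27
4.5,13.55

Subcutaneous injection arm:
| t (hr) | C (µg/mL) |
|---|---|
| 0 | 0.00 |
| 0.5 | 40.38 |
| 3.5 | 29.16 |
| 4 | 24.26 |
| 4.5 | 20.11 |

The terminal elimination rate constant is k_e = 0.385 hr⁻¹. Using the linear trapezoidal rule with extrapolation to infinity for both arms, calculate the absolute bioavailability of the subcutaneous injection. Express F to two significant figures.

F = 0.37

Trapezoidal AUC_0→4.5 (IV):
  [0→0.5]: (76.64+63.22)/2 × 0.5 = 34.965
  [0.5→2.5]: (63.22+29.27)/2 × 2 = 92.49
  [2.5→4.5]: (29.27+13.55)/2 × 2 = 42.82
  Sum = 170.275 µg/mL·hr
IV tail: 13.55/0.385 = 35.195; AUC_iv,0→∞ = 170.275 + 35.195 = 205.47 µg/mL·hr
Trapezoidal AUC_0→4.5 (subcutaneous injection):
  [0→0.5]: (0.00+40.38)/2 × 0.5 = 10.095
  [0.5→3.5]: (40.38+29.16)/2 × 3 = 104.31
  [3.5→4]: (29.16+24.26)/2 × 0.5 = 13.355
  [4→4.5]: (24.26+20.11)/2 × 0.5 = 11.0925
  Sum = 138.8525 µg/mL·hr
subcutaneous injection tail: 20.11/0.385 = 52.234; AUC_ev,0→∞ = 138.8525 + 52.234 = 191.0865 µg/mL·hr
F = (AUC_ev/D_ev)/(AUC_iv/D_iv) = (191.0865/375)/(205.47/150) = 0.509564/1.3698 = 0.3720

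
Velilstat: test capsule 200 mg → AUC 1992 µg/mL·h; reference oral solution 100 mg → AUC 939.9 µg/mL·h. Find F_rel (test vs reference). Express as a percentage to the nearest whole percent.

F_rel = (AUC_test/D_test) / (AUC_ref/D_ref)
      = (1992/200) / (939.9/100)
      = 9.96 / 9.399 = 1.0597 = 105.97%

F_rel = 106%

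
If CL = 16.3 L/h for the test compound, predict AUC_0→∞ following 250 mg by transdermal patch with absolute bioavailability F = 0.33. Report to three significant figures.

AUC = 5.06 mg/L·h

AUC_0→∞ = F × Dose / CL
        = 0.33 × 250 / 16.3 = 5.06135 mg/L·h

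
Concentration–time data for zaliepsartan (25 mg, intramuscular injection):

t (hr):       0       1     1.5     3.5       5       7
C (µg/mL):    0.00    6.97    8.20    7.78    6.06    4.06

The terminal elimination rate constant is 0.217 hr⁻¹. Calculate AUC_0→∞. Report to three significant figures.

AUC = 62.5 µg/mL·hr

Trapezoidal AUC_0→7:
  [0→1]: (0.00+6.97)/2 × 1 = 3.485
  [1→1.5]: (6.97+8.20)/2 × 0.5 = 3.7925
  [1.5→3.5]: (8.20+7.78)/2 × 2 = 15.98
  [3.5→5]: (7.78+6.06)/2 × 1.5 = 10.38
  [5→7]: (6.06+4.06)/2 × 2 = 10.12
  Sum = 43.7575 µg/mL·hr
Extrapolated tail: C_last / k_e = 4.06 / 0.217 = 18.710
AUC_0→∞ = 43.7575 + 18.710 = 62.4675 µg/mL·hr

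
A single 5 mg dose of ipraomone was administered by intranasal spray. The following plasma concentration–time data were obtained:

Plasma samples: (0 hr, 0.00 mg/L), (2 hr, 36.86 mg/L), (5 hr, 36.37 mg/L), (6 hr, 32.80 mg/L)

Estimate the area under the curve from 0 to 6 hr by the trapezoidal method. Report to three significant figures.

Trapezoidal AUC_0→6:
  [0→2]: (0.00+36.86)/2 × 2 = 36.86
  [2→5]: (36.86+36.37)/2 × 3 = 109.845
  [5→6]: (36.37+32.80)/2 × 1 = 34.585
  Sum = 181.29 mg/L·hr

AUC = 181 mg/L·hr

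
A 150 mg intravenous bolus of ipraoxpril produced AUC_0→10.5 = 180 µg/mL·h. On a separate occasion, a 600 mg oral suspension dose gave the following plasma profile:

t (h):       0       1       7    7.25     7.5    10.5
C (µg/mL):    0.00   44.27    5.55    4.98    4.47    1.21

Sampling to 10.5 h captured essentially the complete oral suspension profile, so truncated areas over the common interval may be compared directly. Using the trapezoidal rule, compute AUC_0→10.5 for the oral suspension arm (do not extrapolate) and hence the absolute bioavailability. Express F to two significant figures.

F = 0.25

Trapezoidal AUC_0→10.5 (oral suspension):
  [0→1]: (0.00+44.27)/2 × 1 = 22.135
  [1→7]: (44.27+5.55)/2 × 6 = 149.46
  [7→7.25]: (5.55+4.98)/2 × 0.25 = 1.31625
  [7.25→7.5]: (4.98+4.47)/2 × 0.25 = 1.18125
  [7.5→10.5]: (4.47+1.21)/2 × 3 = 8.52
  Sum = 182.6125 µg/mL·h
F = (AUC_ev/D_ev)/(AUC_iv/D_iv) = (182.6125/600)/(180/150) = 0.304354/1.2 = 0.2536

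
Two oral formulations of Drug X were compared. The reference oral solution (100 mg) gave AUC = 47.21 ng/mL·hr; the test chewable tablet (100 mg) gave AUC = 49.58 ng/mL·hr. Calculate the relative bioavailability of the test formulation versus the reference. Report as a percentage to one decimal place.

F_rel = (AUC_test/D_test) / (AUC_ref/D_ref)
      = (49.58/100) / (47.21/100)
      = 0.4958 / 0.4721 = 1.0502 = 105.02%

F_rel = 105.0%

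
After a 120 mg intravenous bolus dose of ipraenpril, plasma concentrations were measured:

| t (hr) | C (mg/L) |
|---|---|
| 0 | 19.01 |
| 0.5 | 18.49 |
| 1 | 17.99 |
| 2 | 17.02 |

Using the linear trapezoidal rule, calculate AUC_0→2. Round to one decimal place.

AUC = 36.0 mg/L·hr

Trapezoidal AUC_0→2:
  [0→0.5]: (19.01+18.49)/2 × 0.5 = 9.375
  [0.5→1]: (18.49+17.99)/2 × 0.5 = 9.12
  [1→2]: (17.99+17.02)/2 × 1 = 17.505
  Sum = 36.0 mg/L·hr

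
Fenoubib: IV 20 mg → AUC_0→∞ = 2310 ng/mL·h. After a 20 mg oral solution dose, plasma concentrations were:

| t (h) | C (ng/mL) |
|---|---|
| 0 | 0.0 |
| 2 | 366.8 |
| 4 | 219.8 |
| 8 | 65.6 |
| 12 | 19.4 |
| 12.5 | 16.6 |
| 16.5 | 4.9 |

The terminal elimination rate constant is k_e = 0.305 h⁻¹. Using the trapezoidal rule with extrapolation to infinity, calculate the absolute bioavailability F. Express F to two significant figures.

Trapezoidal AUC_0→16.5 (oral solution):
  [0→2]: (0.0+366.8)/2 × 2 = 366.8
  [2→4]: (366.8+219.8)/2 × 2 = 586.6
  [4→8]: (219.8+65.6)/2 × 4 = 570.8
  [8→12]: (65.6+19.4)/2 × 4 = 170.0
  [12→12.5]: (19.4+16.6)/2 × 0.5 = 9.0
  [12.5→16.5]: (16.6+4.9)/2 × 4 = 43.0
  Sum = 1746.2 ng/mL·h
Tail: C_last/k_e = 4.9/0.305 = 16.066
AUC_0→∞ (oral solution) = 1746.2 + 16.066 = 1762.266 ng/mL·h
F = (AUC_ev/D_ev)/(AUC_iv/D_iv) = (1762.266/20)/(2310/20) = 88.1133/115.5 = 0.7629

F = 0.76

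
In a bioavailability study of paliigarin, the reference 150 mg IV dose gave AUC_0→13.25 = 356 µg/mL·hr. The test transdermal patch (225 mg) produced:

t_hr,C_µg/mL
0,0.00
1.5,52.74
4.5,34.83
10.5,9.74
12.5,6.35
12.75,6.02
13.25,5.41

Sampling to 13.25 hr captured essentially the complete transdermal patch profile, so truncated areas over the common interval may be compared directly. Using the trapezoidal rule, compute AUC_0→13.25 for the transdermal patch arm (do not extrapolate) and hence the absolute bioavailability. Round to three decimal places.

F = 0.609

Trapezoidal AUC_0→13.25 (transdermal patch):
  [0→1.5]: (0.00+52.74)/2 × 1.5 = 39.555
  [1.5→4.5]: (52.74+34.83)/2 × 3 = 131.355
  [4.5→10.5]: (34.83+9.74)/2 × 6 = 133.71
  [10.5→12.5]: (9.74+6.35)/2 × 2 = 16.09
  [12.5→12.75]: (6.35+6.02)/2 × 0.25 = 1.54625
  [12.75→13.25]: (6.02+5.41)/2 × 0.5 = 2.8575
  Sum = 325.11375 µg/mL·hr
F = (AUC_ev/D_ev)/(AUC_iv/D_iv) = (325.11375/225)/(356/150) = 1.44495/2.37333 = 0.6088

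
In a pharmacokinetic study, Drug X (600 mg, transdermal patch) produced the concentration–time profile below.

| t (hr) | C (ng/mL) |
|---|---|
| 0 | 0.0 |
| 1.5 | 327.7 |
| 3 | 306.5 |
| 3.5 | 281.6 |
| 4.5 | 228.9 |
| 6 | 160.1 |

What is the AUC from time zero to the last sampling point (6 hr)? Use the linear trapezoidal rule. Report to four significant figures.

AUC = 1415 ng/mL·hr

Trapezoidal AUC_0→6:
  [0→1.5]: (0.0+327.7)/2 × 1.5 = 245.775
  [1.5→3]: (327.7+306.5)/2 × 1.5 = 475.65
  [3→3.5]: (306.5+281.6)/2 × 0.5 = 147.025
  [3.5→4.5]: (281.6+228.9)/2 × 1 = 255.25
  [4.5→6]: (228.9+160.1)/2 × 1.5 = 291.75
  Sum = 1415.45 ng/mL·hr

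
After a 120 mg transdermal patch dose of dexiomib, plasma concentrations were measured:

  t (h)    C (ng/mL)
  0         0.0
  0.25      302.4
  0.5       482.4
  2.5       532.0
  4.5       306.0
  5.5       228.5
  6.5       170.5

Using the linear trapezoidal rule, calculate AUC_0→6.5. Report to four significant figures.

Trapezoidal AUC_0→6.5:
  [0→0.25]: (0.0+302.4)/2 × 0.25 = 37.8
  [0.25→0.5]: (302.4+482.4)/2 × 0.25 = 98.1
  [0.5→2.5]: (482.4+532.0)/2 × 2 = 1014.4
  [2.5→4.5]: (532.0+306.0)/2 × 2 = 838.0
  [4.5→5.5]: (306.0+228.5)/2 × 1 = 267.25
  [5.5→6.5]: (228.5+170.5)/2 × 1 = 199.5
  Sum = 2455.05 ng/mL·h

AUC = 2455 ng/mL·h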